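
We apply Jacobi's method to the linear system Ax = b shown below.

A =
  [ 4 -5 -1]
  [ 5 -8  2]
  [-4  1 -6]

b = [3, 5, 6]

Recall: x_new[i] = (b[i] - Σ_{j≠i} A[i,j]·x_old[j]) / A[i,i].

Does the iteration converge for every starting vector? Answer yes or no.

Split A = D + L + U, D = diag(4, -8, -6).
Jacobi T = -D⁻¹(L+U): T[2,0] = -(-4)/(-6) = -0.6667; T[2,2] = 0.
  T[0,:] = [+0.0000 +1.2500 +0.2500]
  T[1,:] = [+0.6250 +0.0000 +0.2500]
  T[2,:] = [-0.6667 +0.1667 +0.0000]
eigenvalue magnitudes: 0.9239, 0.5887, 0.3351.
ρ(T) = max|λ| = 0.9239; 0.9239 < 1 ⇒ converges.

yes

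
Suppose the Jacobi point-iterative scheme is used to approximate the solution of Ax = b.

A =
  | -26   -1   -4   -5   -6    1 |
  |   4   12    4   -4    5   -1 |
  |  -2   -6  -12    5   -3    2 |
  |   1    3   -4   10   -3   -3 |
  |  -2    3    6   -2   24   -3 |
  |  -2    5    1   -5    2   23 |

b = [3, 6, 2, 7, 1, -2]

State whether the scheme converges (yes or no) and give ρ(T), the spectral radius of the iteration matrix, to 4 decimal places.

yes, ρ = 0.7500

Write A = D+L+U with D = diag(-26, 12, -12, 10, 24, 23).
Jacobi: T = -D⁻¹(L+U), T[0,2] = -(-4)/(-26) = -0.1538; T[0,0] = 0.
  T[0,:] = [+0.0000 -0.0385 -0.1538 -0.1923 -0.2308 +0.0385]
  T[1,:] = [-0.3333 +0.0000 -0.3333 +0.3333 -0.4167 +0.0833]
  T[2,:] = [-0.1667 -0.5000 +0.0000 +0.4167 -0.2500 +0.1667]
  T[3,:] = [-0.1000 -0.3000 +0.4000 +0.0000 +0.3000 +0.3000]
  T[4,:] = [+0.0833 -0.1250 -0.2500 +0.0833 +0.0000 +0.1250]
  T[5,:] = [+0.0870 -0.2174 -0.0435 +0.2174 -0.0870 +0.0000]
moduli |λ_i(T)| = 0.7500, 0.5028, 0.5028, 0.3040, 0.1644, 0.0476.
spectral radius ρ = 0.7500; 0.7500 < 1: convergent.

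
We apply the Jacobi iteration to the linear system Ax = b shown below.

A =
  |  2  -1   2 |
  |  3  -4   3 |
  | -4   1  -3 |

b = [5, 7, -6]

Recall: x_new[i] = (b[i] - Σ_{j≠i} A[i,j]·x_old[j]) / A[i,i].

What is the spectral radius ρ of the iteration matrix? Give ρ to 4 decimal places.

1.5616

Let D = diag(2, -4, -3); L, U the strict triangles.
Jacobi: T = -D⁻¹(L+U), T[0,1] = -(-1)/(2) = +0.5000; T[0,0] = 0.
  T[0,:] = [+0.0000  +0.5000  -1.0000]
  T[1,:] = [+0.7500  +0.0000  +0.7500]
  T[2,:] = [-1.3333  +0.3333  +0.0000]
|λ(T)| sorted: 1.5616, 1.1405, 0.4211.
ρ = 1.5616; 1.5616 > 1 ⇒ diverges.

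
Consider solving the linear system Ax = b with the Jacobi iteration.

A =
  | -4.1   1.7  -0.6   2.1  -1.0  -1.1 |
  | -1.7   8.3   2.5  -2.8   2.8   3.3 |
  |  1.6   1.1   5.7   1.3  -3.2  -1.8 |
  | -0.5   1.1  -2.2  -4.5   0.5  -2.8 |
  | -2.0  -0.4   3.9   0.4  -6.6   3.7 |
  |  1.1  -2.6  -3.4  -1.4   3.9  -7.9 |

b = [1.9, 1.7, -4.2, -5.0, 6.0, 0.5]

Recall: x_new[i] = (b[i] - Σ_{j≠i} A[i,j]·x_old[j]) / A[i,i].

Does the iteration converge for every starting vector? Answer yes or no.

no

Diagonal D = diag(-4.1, 8.3, 5.7, -4.5, -6.6, -7.9); L, U strict lower/upper.
Jacobi T = -D⁻¹(L+U): T[4,2] = -(3.9)/(-6.6) = +0.5909; T[4,4] = 0.
  T[0,:] = [+0.0000, +0.4146, -0.1463, +0.5122, -0.2439, -0.2683]
  T[1,:] = [+0.2048, +0.0000, -0.3012, +0.3373, -0.3373, -0.3976]
  T[2,:] = [-0.2807, -0.1930, +0.0000, -0.2281, +0.5614, +0.3158]
  T[3,:] = [-0.1111, +0.2444, -0.4889, +0.0000, +0.1111, -0.6222]
  T[4,:] = [-0.3030, -0.0606, +0.5909, +0.0606, +0.0000, +0.5606]
  T[5,:] = [+0.1392, -0.3291, -0.4304, -0.1772, +0.4937, +0.0000]
|roots of det(T-λI)|: 1.1632, 0.9218, 0.2867, 0.2248, 0.2248, 0.0555.
spectral radius ρ = 1.1632; 1.1632 > 1: divergent.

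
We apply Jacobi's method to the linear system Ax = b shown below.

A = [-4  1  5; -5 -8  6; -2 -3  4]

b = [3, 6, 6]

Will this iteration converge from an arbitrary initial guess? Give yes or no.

no

Diagonal D = diag(-4, -8, 4); L, U strict lower/upper.
Jacobi: T = -D⁻¹(L+U), T[2,1] = -(-3)/(4) = +0.7500; T[2,2] = 0.
  T[0,:] = [+0.0000  +0.2500  +1.2500]
  T[1,:] = [-0.6250  +0.0000  +0.7500]
  T[2,:] = [+0.5000  +0.7500  +0.0000]
eigenvalue magnitudes: 1.2005, 0.6403, 0.6403.
ρ(T) = max|λ| = 1.2005; 1.2005 > 1 ⇒ diverges.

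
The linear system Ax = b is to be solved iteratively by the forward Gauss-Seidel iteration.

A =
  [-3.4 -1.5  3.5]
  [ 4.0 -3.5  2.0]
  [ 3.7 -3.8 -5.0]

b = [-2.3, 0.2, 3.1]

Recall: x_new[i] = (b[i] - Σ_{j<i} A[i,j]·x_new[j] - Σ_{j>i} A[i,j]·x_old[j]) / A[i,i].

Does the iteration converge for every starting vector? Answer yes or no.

Diagonal D = diag(-3.4, -3.5, -5); L, U strict lower/upper.
GS T = -(D+L)⁻¹U: row 0 first, T[0,1] = -(-1.5)/(-3.4) = -0.4412; later rows by forward substitution.
  T[0,:] = [+0.0000, -0.4412, +1.0294]
  T[1,:] = [+0.0000, -0.5042, +1.7479]
  T[2,:] = [+0.0000, +0.0567, -0.5666]
|roots of det(T-λI)|: 0.8518, 0.2190, 0.0000.
ρ = 0.8518; 0.8518 < 1 ⇒ converges.

yes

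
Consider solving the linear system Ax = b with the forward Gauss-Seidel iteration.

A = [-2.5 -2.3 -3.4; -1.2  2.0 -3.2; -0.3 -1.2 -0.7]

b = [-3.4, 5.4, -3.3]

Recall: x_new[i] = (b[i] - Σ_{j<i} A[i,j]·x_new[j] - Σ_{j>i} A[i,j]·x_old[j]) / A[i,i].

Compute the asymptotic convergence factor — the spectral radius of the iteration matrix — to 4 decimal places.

1.6871

Write A = D+L+U with D = diag(-2.5, 2, -0.7).
Gauss-Seidel: T = -(D+L)⁻¹U, row 0 first, T[0,2] = -(-3.4)/(-2.5) = -1.3600; later rows by forward substitution.
  T[0,:] = [+0.0000  -0.9200  -1.3600]
  T[1,:] = [+0.0000  -0.5520  +0.7840]
  T[2,:] = [+0.0000  +1.3406  -0.7611]
|λ(T)| sorted: 1.6871, 0.3739, 0.0000.
spectral radius ρ = 1.6871; 1.6871 > 1: divergent.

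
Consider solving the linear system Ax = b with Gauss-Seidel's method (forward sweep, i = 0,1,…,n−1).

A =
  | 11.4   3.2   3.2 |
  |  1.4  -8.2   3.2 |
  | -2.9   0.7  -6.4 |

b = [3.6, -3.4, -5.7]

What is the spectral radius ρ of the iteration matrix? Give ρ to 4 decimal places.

Write A = D+L+U with D = diag(11.4, -8.2, -6.4).
Gauss-Seidel: T = -(D+L)⁻¹U, row 0 first, T[0,1] = -(3.2)/(11.4) = -0.2807; later rows by forward substitution.
  T[0,:] = [+0.0000, -0.2807, -0.2807]
  T[1,:] = [+0.0000, -0.0479, +0.3423]
  T[2,:] = [+0.0000, +0.1220, +0.1646]
eigenvalue magnitudes: 0.2887, 0.1720, 0.0000.
spectral radius ρ = 0.2887; 0.2887 < 1: convergent.

0.2887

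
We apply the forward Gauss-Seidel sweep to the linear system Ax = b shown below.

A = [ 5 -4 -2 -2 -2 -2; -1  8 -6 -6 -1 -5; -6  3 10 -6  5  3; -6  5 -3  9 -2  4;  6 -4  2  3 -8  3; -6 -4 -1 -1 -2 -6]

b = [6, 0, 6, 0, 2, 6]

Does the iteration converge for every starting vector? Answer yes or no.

no

Write A = D+L+U with D = diag(5, 8, 10, 9, -8, -6).
T_GS = -(D+L)⁻¹U: row 0 first, T[0,4] = -(-2)/(5) = +0.4000; later rows by forward substitution.
  T[0,:] = [+0.0000 +0.8000 +0.4000 +0.4000 +0.4000 +0.4000]
  T[1,:] = [+0.0000 +0.1000 +0.8000 +0.8000 +0.1750 +0.6750]
  T[2,:] = [+0.0000 +0.4500 +0.0000 +0.6000 -0.3125 -0.2625]
  T[3,:] = [+0.0000 +0.6278 -0.1778 +0.0222 +0.2875 -0.6403]
  T[4,:] = [+0.0000 +0.8979 -0.1667 +0.0583 +0.2422 +0.0318]
  T[5,:] = [+0.0000 -1.3456 -0.8481 -1.0565 -0.5932 -0.7101]
|λ(T)| sorted: 1.2276, 0.9961, 0.4941, 0.4941, 0.1005, 0.0000.
ρ(T) = max|λ| = 1.2276; 1.2276 > 1 ⇒ diverges.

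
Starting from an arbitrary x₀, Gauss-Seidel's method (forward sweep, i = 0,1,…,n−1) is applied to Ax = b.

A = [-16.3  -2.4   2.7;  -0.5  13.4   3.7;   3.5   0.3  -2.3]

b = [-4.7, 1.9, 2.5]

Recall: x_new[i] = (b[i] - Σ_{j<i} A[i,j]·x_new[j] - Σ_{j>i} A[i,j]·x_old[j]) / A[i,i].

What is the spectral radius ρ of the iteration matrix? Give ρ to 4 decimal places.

Write A = D+L+U with D = diag(-16.3, 13.4, -2.3).
GS T = -(D+L)⁻¹U: row 0 first, T[0,1] = -(-2.4)/(-16.3) = -0.1472; later rows by forward substitution.
  T[0,:] = [+0.0000 -0.1472 +0.1656]
  T[1,:] = [+0.0000 -0.0055 -0.2699]
  T[2,:] = [+0.0000 -0.2248 +0.2169]
|eigenvalues of T|: 0.3759, 0.1646, 0.0000.
ρ(T) = max|λ| = 0.3759; 0.3759 < 1: convergent.

0.3759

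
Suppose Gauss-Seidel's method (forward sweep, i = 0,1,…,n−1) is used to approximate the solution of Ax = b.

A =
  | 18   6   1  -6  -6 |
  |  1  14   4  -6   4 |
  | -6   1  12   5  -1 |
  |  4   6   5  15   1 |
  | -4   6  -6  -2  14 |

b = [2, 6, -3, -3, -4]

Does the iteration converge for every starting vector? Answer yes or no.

yes

Let D = diag(18, 14, 12, 15, 14); L, U the strict triangles.
GS T = -(D+L)⁻¹U: row 0 first, T[0,4] = -(-6)/(18) = +0.3333; later rows by forward substitution.
  T[0,:] = [+0.0000, -0.3333, -0.0556, +0.3333, +0.3333]
  T[1,:] = [+0.0000, +0.0238, -0.2817, +0.4048, -0.3095]
  T[2,:] = [+0.0000, -0.1687, -0.0043, -0.2837, +0.2758]
  T[3,:] = [+0.0000, +0.1356, +0.1289, -0.1562, -0.1237]
  T[4,:] = [+0.0000, -0.1584, +0.1215, -0.2221, +0.3284]
|eigenvalues of T|: 0.6303, 0.2409, 0.1681, 0.0296, 0.0000.
spectral radius ρ = 0.6303; 0.6303 < 1: convergent.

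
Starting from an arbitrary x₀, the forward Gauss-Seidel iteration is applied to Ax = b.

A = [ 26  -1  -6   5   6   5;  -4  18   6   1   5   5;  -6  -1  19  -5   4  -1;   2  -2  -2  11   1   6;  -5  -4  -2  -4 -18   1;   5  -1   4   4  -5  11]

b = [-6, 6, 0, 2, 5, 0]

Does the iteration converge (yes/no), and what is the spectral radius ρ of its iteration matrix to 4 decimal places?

Write A = D+L+U with D = diag(26, 18, 19, 11, -18, 11).
Gauss-Seidel: T = -(D+L)⁻¹U, row 0 first, T[0,4] = -(6)/(26) = -0.2308; later rows by forward substitution.
  T[0,:] = [+0.0000, +0.0385, +0.2308, -0.1923, -0.2308, -0.1923]
  T[1,:] = [+0.0000, +0.0085, -0.2821, -0.0983, -0.3291, -0.3205]
  T[2,:] = [+0.0000, +0.0126, +0.0580, +0.1973, -0.3007, -0.0250]
  T[3,:] = [+0.0000, -0.0031, -0.0827, +0.0530, -0.1635, -0.5733]
  T[4,:] = [+0.0000, -0.0133, +0.0105, +0.0416, +0.2070, +0.3104]
  T[5,:] = [+0.0000, -0.0262, -0.1168, +0.0064, +0.3378, +0.4169]
moduli |λ_i(T)| = 0.6830, 0.2160, 0.2160, 0.1372, 0.0018, 0.0000.
ρ(T) = max|λ| = 0.6830; 0.6830 < 1: convergent.

yes, ρ = 0.6830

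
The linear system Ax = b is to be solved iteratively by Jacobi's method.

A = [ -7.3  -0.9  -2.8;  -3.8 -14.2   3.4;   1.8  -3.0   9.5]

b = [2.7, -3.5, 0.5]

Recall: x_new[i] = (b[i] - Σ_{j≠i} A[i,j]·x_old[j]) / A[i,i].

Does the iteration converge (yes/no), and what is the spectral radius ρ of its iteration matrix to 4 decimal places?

yes, ρ = 0.5063

Let D = diag(-7.3, -14.2, 9.5); L, U the strict triangles.
Jacobi T = -D⁻¹(L+U): T[0,1] = -(-0.9)/(-7.3) = -0.1233; T[0,0] = 0.
  T[0,:] = [+0.0000, -0.1233, -0.3836]
  T[1,:] = [-0.2676, +0.0000, +0.2394]
  T[2,:] = [-0.1895, +0.3158, +0.0000]
|eigenvalues of T|: 0.5063, 0.2740, 0.2740.
ρ = 0.5063; 0.5063 < 1 ⇒ converges.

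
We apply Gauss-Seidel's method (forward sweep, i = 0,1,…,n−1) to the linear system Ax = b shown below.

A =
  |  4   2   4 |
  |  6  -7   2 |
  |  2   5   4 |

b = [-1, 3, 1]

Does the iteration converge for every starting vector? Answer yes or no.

Let D = diag(4, -7, 4); L, U the strict triangles.
GS T = -(D+L)⁻¹U: row 0 first, T[0,1] = -(2)/(4) = -0.5000; later rows by forward substitution.
  T[0,:] = [+0.0000  -0.5000  -1.0000]
  T[1,:] = [+0.0000  -0.4286  -0.5714]
  T[2,:] = [+0.0000  +0.7857  +1.2143]
|roots of det(T-λI)|: 0.8680, 0.0823, 0.0000.
ρ = 0.8680; 0.8680 < 1 ⇒ converges.

yes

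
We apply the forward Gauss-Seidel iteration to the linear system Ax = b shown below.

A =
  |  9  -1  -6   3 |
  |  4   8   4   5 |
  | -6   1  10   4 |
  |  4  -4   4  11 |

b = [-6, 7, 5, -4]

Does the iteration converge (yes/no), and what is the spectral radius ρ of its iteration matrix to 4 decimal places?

Write A = D+L+U with D = diag(9, 8, 10, 11).
Gauss-Seidel: T = -(D+L)⁻¹U, row 0 first, T[0,1] = -(-1)/(9) = +0.1111; later rows by forward substitution.
  T[0,:] = [+0.0000, +0.1111, +0.6667, -0.3333]
  T[1,:] = [+0.0000, -0.0556, -0.8333, -0.4583]
  T[2,:] = [+0.0000, +0.0722, +0.4833, -0.5542]
  T[3,:] = [+0.0000, -0.0869, -0.7212, +0.1561]
|eigenvalues of T|: 0.9369, 0.3760, 0.0229, 0.0000.
ρ = 0.9369; 0.9369 < 1, so it converges for any x₀.

yes, ρ = 0.9369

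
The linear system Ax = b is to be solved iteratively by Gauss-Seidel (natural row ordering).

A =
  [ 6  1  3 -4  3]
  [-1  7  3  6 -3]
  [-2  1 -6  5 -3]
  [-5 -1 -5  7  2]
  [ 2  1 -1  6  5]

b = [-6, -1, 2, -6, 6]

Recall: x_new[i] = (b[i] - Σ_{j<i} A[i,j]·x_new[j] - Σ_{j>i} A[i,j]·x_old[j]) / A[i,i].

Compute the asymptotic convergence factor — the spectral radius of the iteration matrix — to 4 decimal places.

1.5527

Diagonal D = diag(6, 7, -6, 7, 5); L, U strict lower/upper.
GS T = -(D+L)⁻¹U: row 0 first, T[0,4] = -(3)/(6) = -0.5000; later rows by forward substitution.
  T[0,:] = [+0.0000 -0.1667 -0.5000 +0.6667 -0.5000]
  T[1,:] = [+0.0000 -0.0238 -0.5000 -0.7619 +0.3571]
  T[2,:] = [+0.0000 +0.0516 +0.0833 +0.4841 -0.2738]
  T[3,:] = [+0.0000 -0.0856 -0.3690 +0.7132 -0.7874]
  T[4,:] = [+0.0000 +0.1845 +0.7595 -0.8732 +1.0187]
|λ(T)| sorted: 1.5527, 0.2640, 0.2640, 0.0629, 0.0000.
ρ(T) = max|λ| = 1.5527; 1.5527 > 1 ⇒ diverges.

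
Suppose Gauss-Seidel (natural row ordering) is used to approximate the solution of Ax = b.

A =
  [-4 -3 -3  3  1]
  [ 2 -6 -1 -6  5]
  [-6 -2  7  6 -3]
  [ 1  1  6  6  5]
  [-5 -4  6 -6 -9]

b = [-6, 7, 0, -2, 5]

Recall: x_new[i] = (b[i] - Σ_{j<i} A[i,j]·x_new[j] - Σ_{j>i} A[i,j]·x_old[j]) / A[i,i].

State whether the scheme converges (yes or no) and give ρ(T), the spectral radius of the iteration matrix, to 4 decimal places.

no, ρ = 1.2678

A = D + L + U where D = diag(-4, -6, 7, 6, -9).
T_GS = -(D+L)⁻¹U: row 0 first, T[0,1] = -(-3)/(-4) = -0.7500; later rows by forward substitution.
  T[0,:] = [+0.0000  -0.7500  -0.7500  +0.7500  +0.2500]
  T[1,:] = [+0.0000  -0.2500  -0.4167  -0.7500  +0.9167]
  T[2,:] = [+0.0000  -0.7143  -0.7619  -0.4286  +0.9048]
  T[3,:] = [+0.0000  +0.8810  +0.9563  +0.4286  -1.9325]
  T[4,:] = [+0.0000  -0.5357  -0.5437  -0.6548  +1.3452]
|roots of det(T-λI)|: 1.2678, 0.4726, 0.4726, 0.1752, 0.0000.
ρ = 1.2678; 1.2678 > 1, so it fails to converge.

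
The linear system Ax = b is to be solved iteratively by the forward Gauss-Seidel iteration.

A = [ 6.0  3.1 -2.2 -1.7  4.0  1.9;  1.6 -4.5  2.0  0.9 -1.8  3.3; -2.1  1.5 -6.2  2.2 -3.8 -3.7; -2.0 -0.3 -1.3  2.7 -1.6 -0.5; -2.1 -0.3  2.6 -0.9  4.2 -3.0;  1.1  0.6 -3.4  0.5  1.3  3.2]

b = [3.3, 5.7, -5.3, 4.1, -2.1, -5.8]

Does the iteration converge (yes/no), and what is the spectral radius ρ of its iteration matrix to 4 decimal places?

A = D + L + U where D = diag(6, -4.5, -6.2, 2.7, 4.2, 3.2).
T_GS = -(D+L)⁻¹U: row 0 first, T[0,3] = -(-1.7)/(6) = +0.2833; later rows by forward substitution.
  T[0,:] = [+0.0000 -0.5167 +0.3667 +0.2833 -0.6667 -0.3167]
  T[1,:] = [+0.0000 -0.1837 +0.5748 +0.3007 -0.6370 +0.6207]
  T[2,:] = [+0.0000 +0.1306 +0.0149 +0.3316 -0.5412 -0.3393]
  T[3,:] = [+0.0000 -0.3403 +0.3426 +0.4030 -0.2326 -0.1438]
  T[4,:] = [+0.0000 -0.4252 +0.2886 +0.0442 -0.0936 +0.7795]
  T[5,:] = [+0.0000 +0.5767 -0.3888 +0.1177 -0.1520 -0.6623]
eigenvalue magnitudes: 1.2173, 0.5152, 0.5152, 0.2713, 0.1353, 0.0000.
spectral radius ρ = 1.2173; 1.2173 > 1 ⇒ diverges.

no, ρ = 1.2173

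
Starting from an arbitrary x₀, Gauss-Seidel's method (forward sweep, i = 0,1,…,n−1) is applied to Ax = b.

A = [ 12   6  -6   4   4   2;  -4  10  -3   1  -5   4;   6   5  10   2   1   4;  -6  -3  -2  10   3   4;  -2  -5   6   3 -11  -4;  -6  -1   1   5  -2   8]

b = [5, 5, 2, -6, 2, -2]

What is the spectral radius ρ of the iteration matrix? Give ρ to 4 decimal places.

1.1557

Write A = D+L+U with D = diag(12, 10, 10, 10, -11, 8).
T_GS = -(D+L)⁻¹U: row 0 first, T[0,4] = -(4)/(12) = -0.3333; later rows by forward substitution.
  T[0,:] = [+0.0000, -0.5000, +0.5000, -0.3333, -0.3333, -0.1667]
  T[1,:] = [+0.0000, -0.2000, +0.5000, -0.2333, +0.3667, -0.4667]
  T[2,:] = [+0.0000, +0.4000, -0.5500, +0.1167, -0.0833, -0.0667]
  T[3,:] = [+0.0000, -0.2800, +0.3400, -0.2467, -0.4067, -0.6533]
  T[4,:] = [+0.0000, +0.3236, -0.5255, +0.1630, -0.2624, -0.3358]
  T[5,:] = [+0.0000, -0.1941, +0.1624, -0.0988, -0.0052, +0.1494]
|eigenvalues of T|: 1.1557, 0.4020, 0.3493, 0.1230, 0.1230, 0.0000.
spectral radius ρ = 1.1557; 1.1557 > 1, so it fails to converge.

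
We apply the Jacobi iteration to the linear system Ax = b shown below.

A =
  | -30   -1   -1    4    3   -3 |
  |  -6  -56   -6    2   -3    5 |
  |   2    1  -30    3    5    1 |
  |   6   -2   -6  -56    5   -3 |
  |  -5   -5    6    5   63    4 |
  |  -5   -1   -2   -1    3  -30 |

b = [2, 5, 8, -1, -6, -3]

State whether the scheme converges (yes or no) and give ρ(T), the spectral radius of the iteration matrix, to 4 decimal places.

yes, ρ = 0.2029

Split A = D + L + U, D = diag(-30, -56, -30, -56, 63, -30).
Jacobi T = -D⁻¹(L+U): T[5,2] = -(-2)/(-30) = -0.0667; T[5,5] = 0.
  T[0,:] = [+0.0000, -0.0333, -0.0333, +0.1333, +0.1000, -0.1000]
  T[1,:] = [-0.1071, +0.0000, -0.1071, +0.0357, -0.0536, +0.0893]
  T[2,:] = [+0.0667, +0.0333, +0.0000, +0.1000, +0.1667, +0.0333]
  T[3,:] = [+0.1071, -0.0357, -0.1071, +0.0000, +0.0893, -0.0536]
  T[4,:] = [+0.0794, +0.0794, -0.0952, -0.0794, +0.0000, -0.0635]
  T[5,:] = [-0.1667, -0.0333, -0.0667, -0.0333, +0.1000, +0.0000]
eigenvalue magnitudes: 0.2029, 0.1630, 0.1580, 0.1580, 0.1514, 0.1514.
spectral radius ρ = 0.2029; 0.2029 < 1: convergent.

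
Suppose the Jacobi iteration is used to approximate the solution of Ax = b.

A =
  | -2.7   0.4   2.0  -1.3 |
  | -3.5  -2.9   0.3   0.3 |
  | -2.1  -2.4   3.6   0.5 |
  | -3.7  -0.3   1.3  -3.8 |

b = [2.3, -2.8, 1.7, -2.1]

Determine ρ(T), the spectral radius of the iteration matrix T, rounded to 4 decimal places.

1.1443

Let D = diag(-2.7, -2.9, 3.6, -3.8); L, U the strict triangles.
T_J = -D⁻¹(L+U): T[2,3] = -(0.5)/(3.6) = -0.1389; T[2,2] = 0.
  T[0,:] = [+0.0000  +0.1481  +0.7407  -0.4815]
  T[1,:] = [-1.2069  +0.0000  +0.1034  +0.1034]
  T[2,:] = [+0.5833  +0.6667  +0.0000  -0.1389]
  T[3,:] = [-0.9737  -0.0789  +0.3421  +0.0000]
|eigenvalues of T|: 1.1443, 0.7016, 0.7016, 0.0766.
ρ = 1.1443; 1.1443 > 1, so it fails to converge.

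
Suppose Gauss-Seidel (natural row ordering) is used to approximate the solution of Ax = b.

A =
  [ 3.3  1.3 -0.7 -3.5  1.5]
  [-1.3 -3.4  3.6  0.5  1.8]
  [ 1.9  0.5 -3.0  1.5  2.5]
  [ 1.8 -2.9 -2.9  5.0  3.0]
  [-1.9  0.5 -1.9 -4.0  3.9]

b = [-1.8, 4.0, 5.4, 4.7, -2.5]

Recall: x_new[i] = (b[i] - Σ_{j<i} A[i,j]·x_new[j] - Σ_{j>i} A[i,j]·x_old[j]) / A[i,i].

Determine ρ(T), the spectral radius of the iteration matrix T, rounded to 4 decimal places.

1.6795

Let D = diag(3.3, -3.4, -3, 5, 3.9); L, U the strict triangles.
T_GS = -(D+L)⁻¹U: row 0 first, T[0,2] = -(-0.7)/(3.3) = +0.2121; later rows by forward substitution.
  T[0,:] = [+0.0000  -0.3939  +0.2121  +1.0606  -0.4545]
  T[1,:] = [+0.0000  +0.1506  +0.9777  -0.2585  +0.7032]
  T[2,:] = [+0.0000  -0.2244  +0.2973  +1.1286  +0.6627]
  T[3,:] = [+0.0000  +0.0990  +0.6631  +0.1229  +0.3558]
  T[4,:] = [+0.0000  -0.2190  +0.8030  +1.2257  +0.3762]
|roots of det(T-λI)|: 1.6795, 0.3885, 0.3057, 0.3057, 0.0000.
spectral radius ρ = 1.6795; 1.6795 > 1, so it fails to converge.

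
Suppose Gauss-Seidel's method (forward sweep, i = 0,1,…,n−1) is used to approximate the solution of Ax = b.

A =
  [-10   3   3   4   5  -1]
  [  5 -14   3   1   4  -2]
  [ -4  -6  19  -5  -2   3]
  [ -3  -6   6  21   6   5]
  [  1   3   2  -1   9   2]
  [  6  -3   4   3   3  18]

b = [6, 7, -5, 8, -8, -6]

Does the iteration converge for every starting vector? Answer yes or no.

A = D + L + U where D = diag(-10, -14, 19, 21, 9, 18).
GS T = -(D+L)⁻¹U: row 0 first, T[0,4] = -(5)/(-10) = +0.5000; later rows by forward substitution.
  T[0,:] = [+0.0000, +0.3000, +0.3000, +0.4000, +0.5000, -0.1000]
  T[1,:] = [+0.0000, +0.1071, +0.3214, +0.2143, +0.4643, -0.1786]
  T[2,:] = [+0.0000, +0.0970, +0.1647, +0.4150, +0.3571, -0.2353]
  T[3,:] = [+0.0000, +0.0458, +0.0876, -0.0002, -0.1837, -0.2362]
  T[4,:] = [+0.0000, -0.0855, -0.1673, -0.2081, -0.3101, -0.1255]
  T[5,:] = [+0.0000, -0.0971, -0.0697, -0.1551, -0.0864, +0.1162]
|λ(T)| sorted: 0.5197, 0.3185, 0.1841, 0.1841, 0.0638, 0.0000.
ρ(T) = max|λ| = 0.5197; 0.5197 < 1: convergent.

yes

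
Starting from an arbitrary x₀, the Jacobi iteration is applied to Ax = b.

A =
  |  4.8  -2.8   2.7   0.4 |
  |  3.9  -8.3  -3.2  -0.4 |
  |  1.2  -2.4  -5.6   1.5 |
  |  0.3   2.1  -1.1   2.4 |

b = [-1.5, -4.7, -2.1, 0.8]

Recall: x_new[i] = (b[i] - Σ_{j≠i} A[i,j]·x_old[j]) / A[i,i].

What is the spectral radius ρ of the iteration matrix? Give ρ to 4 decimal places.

Let D = diag(4.8, -8.3, -5.6, 2.4); L, U the strict triangles.
Jacobi: T = -D⁻¹(L+U), T[0,3] = -(0.4)/(4.8) = -0.0833; T[0,0] = 0.
  T[0,:] = [+0.0000  +0.5833  -0.5625  -0.0833]
  T[1,:] = [+0.4699  +0.0000  -0.3855  -0.0482]
  T[2,:] = [+0.2143  -0.4286  +0.0000  +0.2679]
  T[3,:] = [-0.1250  -0.8750  +0.4583  +0.0000]
moduli |λ_i(T)| = 0.8861, 0.4678, 0.3089, 0.3089.
ρ(T) = max|λ| = 0.8861; 0.8861 < 1, so it converges for any x₀.

0.8861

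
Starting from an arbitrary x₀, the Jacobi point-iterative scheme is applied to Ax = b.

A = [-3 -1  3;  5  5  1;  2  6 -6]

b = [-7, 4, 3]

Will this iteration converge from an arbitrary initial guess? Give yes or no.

Let D = diag(-3, 5, -6); L, U the strict triangles.
Jacobi T = -D⁻¹(L+U): T[2,1] = -(6)/(-6) = +1.0000; T[2,2] = 0.
  T[0,:] = [+0.0000 -0.3333 +1.0000]
  T[1,:] = [-1.0000 +0.0000 -0.2000]
  T[2,:] = [+0.3333 +1.0000 +0.0000]
|roots of det(T-λI)|: 1.1482, 0.9228, 0.9228.
ρ = 1.1482; 1.1482 > 1, so it fails to converge.

no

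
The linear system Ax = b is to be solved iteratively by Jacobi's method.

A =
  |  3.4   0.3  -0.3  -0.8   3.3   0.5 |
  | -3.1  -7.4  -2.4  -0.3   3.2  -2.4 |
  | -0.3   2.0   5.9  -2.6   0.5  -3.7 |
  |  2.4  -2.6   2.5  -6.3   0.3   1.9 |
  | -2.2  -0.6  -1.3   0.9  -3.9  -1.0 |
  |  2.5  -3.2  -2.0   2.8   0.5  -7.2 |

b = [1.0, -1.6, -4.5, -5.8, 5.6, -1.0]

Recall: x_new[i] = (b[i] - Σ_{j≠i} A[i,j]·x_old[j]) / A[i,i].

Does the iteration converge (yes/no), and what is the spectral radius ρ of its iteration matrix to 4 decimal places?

no, ρ = 1.1530

Split A = D + L + U, D = diag(3.4, -7.4, 5.9, -6.3, -3.9, -7.2).
Jacobi T = -D⁻¹(L+U): T[0,4] = -(3.3)/(3.4) = -0.9706; T[0,0] = 0.
  T[0,:] = [+0.0000, -0.0882, +0.0882, +0.2353, -0.9706, -0.1471]
  T[1,:] = [-0.4189, +0.0000, -0.3243, -0.0405, +0.4324, -0.3243]
  T[2,:] = [+0.0508, -0.3390, +0.0000, +0.4407, -0.0847, +0.6271]
  T[3,:] = [+0.3810, -0.4127, +0.3968, +0.0000, +0.0476, +0.3016]
  T[4,:] = [-0.5641, -0.1538, -0.3333, +0.2308, +0.0000, -0.2564]
  T[5,:] = [+0.3472, -0.4444, -0.2778, +0.3889, +0.0694, +0.0000]
moduli |λ_i(T)| = 1.1530, 0.9366, 0.5054, 0.5054, 0.2460, 0.0319.
spectral radius ρ = 1.1530; 1.1530 > 1, so it fails to converge.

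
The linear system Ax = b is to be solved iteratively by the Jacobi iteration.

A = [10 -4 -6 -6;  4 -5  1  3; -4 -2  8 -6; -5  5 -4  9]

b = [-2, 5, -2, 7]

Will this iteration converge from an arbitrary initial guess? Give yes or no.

Diagonal D = diag(10, -5, 8, 9); L, U strict lower/upper.
T_J = -D⁻¹(L+U): T[0,3] = -(-6)/(10) = +0.6000; T[0,0] = 0.
  T[0,:] = [+0.0000, +0.4000, +0.6000, +0.6000]
  T[1,:] = [+0.8000, +0.0000, +0.2000, +0.6000]
  T[2,:] = [+0.5000, +0.2500, +0.0000, +0.7500]
  T[3,:] = [+0.5556, -0.5556, +0.4444, +0.0000]
|eigenvalues of T|: 1.1390, 0.6756, 0.6756, 0.1282.
ρ(T) = max|λ| = 1.1390; 1.1390 > 1, so it fails to converge.

no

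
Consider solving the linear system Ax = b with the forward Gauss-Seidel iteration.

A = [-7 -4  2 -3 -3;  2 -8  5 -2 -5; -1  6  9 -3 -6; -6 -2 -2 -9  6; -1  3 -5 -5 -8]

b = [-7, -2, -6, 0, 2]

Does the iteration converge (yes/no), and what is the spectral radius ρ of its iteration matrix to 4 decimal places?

no, ρ = 1.6494

A = D + L + U where D = diag(-7, -8, 9, -9, -8).
Gauss-Seidel: T = -(D+L)⁻¹U, row 0 first, T[0,1] = -(-4)/(-7) = -0.5714; later rows by forward substitution.
  T[0,:] = [+0.0000  -0.5714  +0.2857  -0.4286  -0.4286]
  T[1,:] = [+0.0000  -0.1429  +0.6964  -0.3571  -0.7321]
  T[2,:] = [+0.0000  +0.0317  -0.4325  +0.5238  +1.1071]
  T[3,:] = [+0.0000  +0.4056  -0.2491  +0.2487  +0.8690]
  T[4,:] = [+0.0000  -0.2555  +0.6515  -0.5632  -1.4561]
|λ(T)| sorted: 1.6494, 0.2114, 0.2114, 0.1345, 0.0000.
ρ = 1.6494; 1.6494 > 1 ⇒ diverges.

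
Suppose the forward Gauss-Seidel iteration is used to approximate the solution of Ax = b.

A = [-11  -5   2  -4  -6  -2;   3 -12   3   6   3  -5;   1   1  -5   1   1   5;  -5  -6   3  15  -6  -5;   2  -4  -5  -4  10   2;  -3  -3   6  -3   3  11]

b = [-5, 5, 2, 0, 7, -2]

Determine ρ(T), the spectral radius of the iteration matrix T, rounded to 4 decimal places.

A = D + L + U where D = diag(-11, -12, -5, 15, 10, 11).
T_GS = -(D+L)⁻¹U: row 0 first, T[0,3] = -(-4)/(-11) = -0.3636; later rows by forward substitution.
  T[0,:] = [+0.0000 -0.4545 +0.1818 -0.3636 -0.5455 -0.1818]
  T[1,:] = [+0.0000 -0.1136 +0.2955 +0.4091 +0.1136 -0.4621]
  T[2,:] = [+0.0000 -0.1136 +0.0955 +0.2091 +0.1136 +0.8712]
  T[3,:] = [+0.0000 -0.1742 +0.1597 +0.0006 +0.2409 -0.0864]
  T[4,:] = [+0.0000 -0.0811 +0.1934 +0.3412 +0.3077 +0.0526]
  T[5,:] = [+0.0000 -0.1184 +0.0689 -0.1945 -0.1980 -0.6887]
|eigenvalues of T|: 0.9115, 0.3591, 0.3591, 0.0834, 0.0506, 0.0000.
ρ(T) = max|λ| = 0.9115; 0.9115 < 1 ⇒ converges.

0.9115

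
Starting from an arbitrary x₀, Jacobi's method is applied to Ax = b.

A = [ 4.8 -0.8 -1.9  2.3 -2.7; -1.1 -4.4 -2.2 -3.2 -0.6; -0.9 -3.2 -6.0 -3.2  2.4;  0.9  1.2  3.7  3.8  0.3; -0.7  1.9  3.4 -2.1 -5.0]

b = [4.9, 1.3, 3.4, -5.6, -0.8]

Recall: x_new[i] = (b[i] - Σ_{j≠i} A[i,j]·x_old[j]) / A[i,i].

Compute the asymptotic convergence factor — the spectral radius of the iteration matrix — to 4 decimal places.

A = D + L + U where D = diag(4.8, -4.4, -6, 3.8, -5).
T_J = -D⁻¹(L+U): T[2,3] = -(-3.2)/(-6) = -0.5333; T[2,2] = 0.
  T[0,:] = [+0.0000, +0.1667, +0.3958, -0.4792, +0.5625]
  T[1,:] = [-0.2500, +0.0000, -0.5000, -0.7273, -0.1364]
  T[2,:] = [-0.1500, -0.5333, +0.0000, -0.5333, +0.4000]
  T[3,:] = [-0.2368, -0.3158, -0.9737, +0.0000, -0.0789]
  T[4,:] = [-0.1400, +0.3800, +0.6800, -0.4200, +0.0000]
moduli |λ_i(T)| = 1.2623, 0.9772, 0.3691, 0.3691, 0.3535.
ρ = 1.2623; 1.2623 > 1 ⇒ diverges.

1.2623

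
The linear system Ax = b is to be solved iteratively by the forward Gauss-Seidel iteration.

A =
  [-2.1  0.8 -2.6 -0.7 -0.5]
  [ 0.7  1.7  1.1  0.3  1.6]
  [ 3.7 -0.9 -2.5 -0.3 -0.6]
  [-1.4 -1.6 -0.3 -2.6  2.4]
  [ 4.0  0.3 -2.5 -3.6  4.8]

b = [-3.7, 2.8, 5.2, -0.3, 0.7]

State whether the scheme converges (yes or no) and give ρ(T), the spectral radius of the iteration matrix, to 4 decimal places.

no, ρ = 1.5776

Let D = diag(-2.1, 1.7, -2.5, -2.6, 4.8); L, U the strict triangles.
T_GS = -(D+L)⁻¹U: row 0 first, T[0,3] = -(-0.7)/(-2.1) = -0.3333; later rows by forward substitution.
  T[0,:] = [+0.0000  +0.3810  -1.2381  -0.3333  -0.2381]
  T[1,:] = [+0.0000  -0.1569  -0.1373  -0.0392  -0.8431]
  T[2,:] = [+0.0000  +0.6203  -1.7830  -0.5992  -0.2889]
  T[3,:] = [+0.0000  -0.1802  +0.9569  +0.2728  +1.6035]
  T[4,:] = [+0.0000  -0.1197  +0.8293  +0.1727  +1.3033]
|roots of det(T-λI)|: 1.5776, 1.1988, 0.1175, 0.1024, 0.0000.
ρ = 1.5776; 1.5776 > 1, so it fails to converge.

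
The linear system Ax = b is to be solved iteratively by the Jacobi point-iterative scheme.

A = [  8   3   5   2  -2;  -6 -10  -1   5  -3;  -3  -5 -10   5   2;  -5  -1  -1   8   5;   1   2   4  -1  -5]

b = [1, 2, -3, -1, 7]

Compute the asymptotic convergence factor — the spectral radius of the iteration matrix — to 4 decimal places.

Write A = D+L+U with D = diag(8, -10, -10, 8, -5).
Jacobi: T = -D⁻¹(L+U), T[3,0] = -(-5)/(8) = +0.6250; T[3,3] = 0.
  T[0,:] = [+0.0000  -0.3750  -0.6250  -0.2500  +0.2500]
  T[1,:] = [-0.6000  +0.0000  -0.1000  +0.5000  -0.3000]
  T[2,:] = [-0.3000  -0.5000  +0.0000  +0.5000  +0.2000]
  T[3,:] = [+0.6250  +0.1250  +0.1250  +0.0000  -0.6250]
  T[4,:] = [+0.2000  +0.4000  +0.8000  -0.2000  +0.0000]
|λ(T)| sorted: 1.2424, 0.7794, 0.7794, 0.5332, 0.1081.
ρ(T) = max|λ| = 1.2424; 1.2424 > 1, so it fails to converge.

1.2424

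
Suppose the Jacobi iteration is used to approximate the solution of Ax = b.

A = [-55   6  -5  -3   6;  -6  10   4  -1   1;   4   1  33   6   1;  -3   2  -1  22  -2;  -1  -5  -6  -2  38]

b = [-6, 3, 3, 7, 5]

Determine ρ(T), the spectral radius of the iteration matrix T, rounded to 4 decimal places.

0.3521

Split A = D + L + U, D = diag(-55, 10, 33, 22, 38).
Jacobi T = -D⁻¹(L+U): T[2,0] = -(4)/(33) = -0.1212; T[2,2] = 0.
  T[0,:] = [+0.0000 +0.1091 -0.0909 -0.0545 +0.1091]
  T[1,:] = [+0.6000 +0.0000 -0.4000 +0.1000 -0.1000]
  T[2,:] = [-0.1212 -0.0303 +0.0000 -0.1818 -0.0303]
  T[3,:] = [+0.1364 -0.0909 +0.0455 +0.0000 +0.0909]
  T[4,:] = [+0.0263 +0.1316 +0.1579 +0.0526 +0.0000]
|eigenvalues of T|: 0.3521, 0.2486, 0.2486, 0.1790, 0.1790.
ρ(T) = max|λ| = 0.3521; 0.3521 < 1 ⇒ converges.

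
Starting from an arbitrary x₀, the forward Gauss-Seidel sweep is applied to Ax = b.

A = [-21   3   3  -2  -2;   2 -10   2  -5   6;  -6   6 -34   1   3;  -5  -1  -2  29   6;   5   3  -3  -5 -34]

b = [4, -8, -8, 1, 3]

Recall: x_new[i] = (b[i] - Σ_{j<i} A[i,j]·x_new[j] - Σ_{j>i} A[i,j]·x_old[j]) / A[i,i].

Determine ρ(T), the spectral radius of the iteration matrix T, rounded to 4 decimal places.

0.1902

Split A = D + L + U, D = diag(-21, -10, -34, 29, -34).
GS T = -(D+L)⁻¹U: row 0 first, T[0,2] = -(3)/(-21) = +0.1429; later rows by forward substitution.
  T[0,:] = [+0.0000 +0.1429 +0.1429 -0.0952 -0.0952]
  T[1,:] = [+0.0000 +0.0286 +0.2286 -0.5190 +0.5810]
  T[2,:] = [+0.0000 -0.0202 +0.0151 -0.0454 +0.2076]
  T[3,:] = [+0.0000 +0.0242 +0.0336 -0.0374 -0.1890]
  T[4,:] = [+0.0000 +0.0217 +0.0349 -0.0503 +0.0467]
|eigenvalues of T|: 0.1902, 0.1255, 0.1255, 0.0085, 0.0000.
ρ(T) = max|λ| = 0.1902; 0.1902 < 1, so it converges for any x₀.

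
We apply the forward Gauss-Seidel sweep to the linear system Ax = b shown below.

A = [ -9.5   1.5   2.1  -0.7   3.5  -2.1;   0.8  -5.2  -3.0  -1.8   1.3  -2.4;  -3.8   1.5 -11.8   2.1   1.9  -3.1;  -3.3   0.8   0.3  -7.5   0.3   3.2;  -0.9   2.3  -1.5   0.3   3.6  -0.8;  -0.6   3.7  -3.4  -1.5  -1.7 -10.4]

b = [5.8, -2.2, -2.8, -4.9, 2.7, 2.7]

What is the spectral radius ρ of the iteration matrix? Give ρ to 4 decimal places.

Diagonal D = diag(-9.5, -5.2, -11.8, -7.5, 3.6, -10.4); L, U strict lower/upper.
GS T = -(D+L)⁻¹U: row 0 first, T[0,2] = -(2.1)/(-9.5) = +0.2211; later rows by forward substitution.
  T[0,:] = [+0.0000 +0.1579 +0.2211 -0.0737 +0.3684 -0.2211]
  T[1,:] = [+0.0000 +0.0243 -0.5429 -0.3575 +0.3067 -0.4955]
  T[2,:] = [+0.0000 -0.0478 -0.1402 +0.1563 +0.0814 -0.2545]
  T[3,:] = [+0.0000 -0.0688 -0.1608 +0.0005 -0.0861 +0.4609]
  T[4,:] = [+0.0000 +0.0098 +0.3571 +0.2750 -0.0628 +0.3391]
  T[5,:] = [+0.0000 +0.0235 -0.1953 -0.2191 +0.0839 -0.2022]
|roots of det(T-λI)|: 0.5264, 0.3350, 0.3350, 0.0842, 0.0017, 0.0000.
ρ(T) = max|λ| = 0.5264; 0.5264 < 1 ⇒ converges.

0.5264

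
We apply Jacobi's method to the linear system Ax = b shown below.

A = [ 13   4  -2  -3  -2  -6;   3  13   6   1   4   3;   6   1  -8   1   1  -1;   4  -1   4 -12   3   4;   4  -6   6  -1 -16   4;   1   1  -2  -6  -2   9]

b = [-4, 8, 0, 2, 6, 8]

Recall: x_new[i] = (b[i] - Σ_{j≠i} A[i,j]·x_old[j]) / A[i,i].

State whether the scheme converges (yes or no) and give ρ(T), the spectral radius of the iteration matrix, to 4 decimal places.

A = D + L + U where D = diag(13, 13, -8, -12, -16, 9).
T_J = -D⁻¹(L+U): T[5,3] = -(-6)/(9) = +0.6667; T[5,5] = 0.
  T[0,:] = [+0.0000  -0.3077  +0.1538  +0.2308  +0.1538  +0.4615]
  T[1,:] = [-0.2308  +0.0000  -0.4615  -0.0769  -0.3077  -0.2308]
  T[2,:] = [+0.7500  +0.1250  +0.0000  +0.1250  +0.1250  -0.1250]
  T[3,:] = [+0.3333  -0.0833  +0.3333  +0.0000  +0.2500  +0.3333]
  T[4,:] = [+0.2500  -0.3750  +0.3750  -0.0625  +0.0000  +0.2500]
  T[5,:] = [-0.1111  -0.1111  +0.2222  +0.6667  +0.2222  +0.0000]
|λ(T)| sorted: 1.1500, 0.4791, 0.4791, 0.4594, 0.2437, 0.0083.
ρ(T) = max|λ| = 1.1500; 1.1500 > 1 ⇒ diverges.

no, ρ = 1.1500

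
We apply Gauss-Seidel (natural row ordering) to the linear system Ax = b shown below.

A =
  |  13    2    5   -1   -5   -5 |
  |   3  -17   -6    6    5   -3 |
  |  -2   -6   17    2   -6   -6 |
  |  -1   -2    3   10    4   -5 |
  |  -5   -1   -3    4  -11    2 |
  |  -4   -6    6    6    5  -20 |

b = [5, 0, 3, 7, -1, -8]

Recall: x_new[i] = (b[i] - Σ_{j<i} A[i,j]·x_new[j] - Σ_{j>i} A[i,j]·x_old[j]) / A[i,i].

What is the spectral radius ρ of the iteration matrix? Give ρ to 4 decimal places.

Write A = D+L+U with D = diag(13, -17, 17, 10, -11, -20).
GS T = -(D+L)⁻¹U: row 0 first, T[0,5] = -(-5)/(13) = +0.3846; later rows by forward substitution.
  T[0,:] = [+0.0000 -0.1538 -0.3846 +0.0769 +0.3846 +0.3846]
  T[1,:] = [+0.0000 -0.0271 -0.4208 +0.3665 +0.3620 -0.1086]
  T[2,:] = [+0.0000 -0.0277 -0.1938 +0.0208 +0.5260 +0.3599]
  T[3,:] = [+0.0000 -0.0125 -0.0645 +0.0748 -0.4469 +0.4088]
  T[4,:] = [+0.0000 +0.0754 +0.2425 -0.0468 -0.5137 +0.0674]
  T[5,:] = [+0.0000 +0.0457 +0.1863 -0.1084 -0.2902 +0.2031]
moduli |λ_i(T)| = 0.8434, 0.2172, 0.1931, 0.1931, 0.0136, 0.0000.
spectral radius ρ = 0.8434; 0.8434 < 1: convergent.

0.8434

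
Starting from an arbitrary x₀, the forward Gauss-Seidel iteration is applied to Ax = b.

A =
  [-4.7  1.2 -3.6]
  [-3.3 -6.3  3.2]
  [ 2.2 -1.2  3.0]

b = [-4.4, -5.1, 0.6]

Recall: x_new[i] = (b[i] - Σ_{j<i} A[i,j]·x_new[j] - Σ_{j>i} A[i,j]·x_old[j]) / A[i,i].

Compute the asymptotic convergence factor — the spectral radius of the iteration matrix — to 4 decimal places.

0.6439

Diagonal D = diag(-4.7, -6.3, 3); L, U strict lower/upper.
T_GS = -(D+L)⁻¹U: row 0 first, T[0,1] = -(1.2)/(-4.7) = +0.2553; later rows by forward substitution.
  T[0,:] = [+0.0000  +0.2553  -0.7660]
  T[1,:] = [+0.0000  -0.1337  +0.9092]
  T[2,:] = [+0.0000  -0.2407  +0.9254]
|roots of det(T-λI)|: 0.6439, 0.1477, 0.0000.
ρ(T) = max|λ| = 0.6439; 0.6439 < 1 ⇒ converges.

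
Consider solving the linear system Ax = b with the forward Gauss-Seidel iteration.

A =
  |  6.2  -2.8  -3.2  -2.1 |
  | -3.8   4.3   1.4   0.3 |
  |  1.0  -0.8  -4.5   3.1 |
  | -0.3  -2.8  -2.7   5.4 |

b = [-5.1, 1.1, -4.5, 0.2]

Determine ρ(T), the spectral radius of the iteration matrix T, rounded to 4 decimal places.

0.8416

Diagonal D = diag(6.2, 4.3, -4.5, 5.4); L, U strict lower/upper.
T_GS = -(D+L)⁻¹U: row 0 first, T[0,2] = -(-3.2)/(6.2) = +0.5161; later rows by forward substitution.
  T[0,:] = [+0.0000, +0.4516, +0.5161, +0.3387]
  T[1,:] = [+0.0000, +0.3991, +0.1305, +0.2296]
  T[2,:] = [+0.0000, +0.0294, +0.0915, +0.7233]
  T[3,:] = [+0.0000, +0.2467, +0.1421, +0.4995]
|λ(T)| sorted: 0.8416, 0.1847, 0.0362, 0.0000.
spectral radius ρ = 0.8416; 0.8416 < 1, so it converges for any x₀.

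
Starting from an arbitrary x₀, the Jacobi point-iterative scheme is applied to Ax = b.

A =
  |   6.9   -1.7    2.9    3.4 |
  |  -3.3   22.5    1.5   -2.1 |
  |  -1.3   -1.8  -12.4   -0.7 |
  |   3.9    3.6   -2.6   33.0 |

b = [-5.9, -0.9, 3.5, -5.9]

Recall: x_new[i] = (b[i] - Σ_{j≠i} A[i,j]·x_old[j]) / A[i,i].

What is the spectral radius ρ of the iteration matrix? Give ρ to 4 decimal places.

0.4131

A = D + L + U where D = diag(6.9, 22.5, -12.4, 33).
T_J = -D⁻¹(L+U): T[3,1] = -(3.6)/(33) = -0.1091; T[3,3] = 0.
  T[0,:] = [+0.0000 +0.2464 -0.4203 -0.4928]
  T[1,:] = [+0.1467 +0.0000 -0.0667 +0.0933]
  T[2,:] = [-0.1048 -0.1452 +0.0000 -0.0565]
  T[3,:] = [-0.1182 -0.1091 +0.0788 +0.0000]
|λ(T)| sorted: 0.4131, 0.2740, 0.1455, 0.0063.
ρ = 0.4131; 0.4131 < 1: convergent.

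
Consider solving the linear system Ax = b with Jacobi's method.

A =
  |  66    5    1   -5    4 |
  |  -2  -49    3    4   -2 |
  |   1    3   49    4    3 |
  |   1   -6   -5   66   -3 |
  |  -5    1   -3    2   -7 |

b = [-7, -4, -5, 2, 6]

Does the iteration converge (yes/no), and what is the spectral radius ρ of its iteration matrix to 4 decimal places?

Let D = diag(66, -49, 49, 66, -7); L, U the strict triangles.
T_J = -D⁻¹(L+U): T[0,1] = -(5)/(66) = -0.0758; T[0,0] = 0.
  T[0,:] = [+0.0000  -0.0758  -0.0152  +0.0758  -0.0606]
  T[1,:] = [-0.0408  +0.0000  +0.0612  +0.0816  -0.0408]
  T[2,:] = [-0.0204  -0.0612  +0.0000  -0.0816  -0.0612]
  T[3,:] = [-0.0152  +0.0909  +0.0758  +0.0000  +0.0455]
  T[4,:] = [-0.7143  +0.1429  -0.4286  +0.2857  +0.0000]
|eigenvalues of T|: 0.3241, 0.2125, 0.0664, 0.0664, 0.0047.
ρ = 0.3241; 0.3241 < 1 ⇒ converges.

yes, ρ = 0.3241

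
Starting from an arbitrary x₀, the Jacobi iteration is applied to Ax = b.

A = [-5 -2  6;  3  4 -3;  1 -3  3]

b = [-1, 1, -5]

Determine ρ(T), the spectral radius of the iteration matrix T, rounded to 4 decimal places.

A = D + L + U where D = diag(-5, 4, 3).
Jacobi T = -D⁻¹(L+U): T[2,0] = -(1)/(3) = -0.3333; T[2,2] = 0.
  T[0,:] = [+0.0000, -0.4000, +1.2000]
  T[1,:] = [-0.7500, +0.0000, +0.7500]
  T[2,:] = [-0.3333, +1.0000, +0.0000]
|eigenvalues of T|: 1.1580, 0.8312, 0.8312.
ρ = 1.1580; 1.1580 > 1 ⇒ diverges.

1.1580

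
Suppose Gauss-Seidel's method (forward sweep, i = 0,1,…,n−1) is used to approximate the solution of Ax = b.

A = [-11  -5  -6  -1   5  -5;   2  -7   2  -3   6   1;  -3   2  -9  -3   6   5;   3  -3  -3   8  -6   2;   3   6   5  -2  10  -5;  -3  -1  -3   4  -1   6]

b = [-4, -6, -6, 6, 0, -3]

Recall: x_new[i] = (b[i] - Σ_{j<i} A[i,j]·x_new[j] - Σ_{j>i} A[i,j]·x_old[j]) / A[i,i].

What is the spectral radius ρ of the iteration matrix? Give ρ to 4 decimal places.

1.4440

Diagonal D = diag(-11, -7, -9, 8, 10, 6); L, U strict lower/upper.
Gauss-Seidel: T = -(D+L)⁻¹U, row 0 first, T[0,1] = -(-5)/(-11) = -0.4545; later rows by forward substitution.
  T[0,:] = [+0.0000 -0.4545 -0.5455 -0.0909 +0.4545 -0.4545]
  T[1,:] = [+0.0000 -0.1299 +0.1299 -0.4545 +0.9870 +0.0130]
  T[2,:] = [+0.0000 +0.1227 +0.2107 -0.4040 +0.7345 +0.7100]
  T[3,:] = [+0.0000 +0.1677 +0.3323 -0.2879 +1.2251 +0.1916]
  T[4,:] = [+0.0000 +0.1865 +0.0468 +0.4444 -0.8508 +0.3119]
  T[5,:] = [+0.0000 -0.2683 -0.3594 -0.0572 -0.1995 +0.0541]
eigenvalue magnitudes: 1.4440, 0.6731, 0.6731, 0.1537, 0.0807, 0.0000.
spectral radius ρ = 1.4440; 1.4440 > 1, so it fails to converge.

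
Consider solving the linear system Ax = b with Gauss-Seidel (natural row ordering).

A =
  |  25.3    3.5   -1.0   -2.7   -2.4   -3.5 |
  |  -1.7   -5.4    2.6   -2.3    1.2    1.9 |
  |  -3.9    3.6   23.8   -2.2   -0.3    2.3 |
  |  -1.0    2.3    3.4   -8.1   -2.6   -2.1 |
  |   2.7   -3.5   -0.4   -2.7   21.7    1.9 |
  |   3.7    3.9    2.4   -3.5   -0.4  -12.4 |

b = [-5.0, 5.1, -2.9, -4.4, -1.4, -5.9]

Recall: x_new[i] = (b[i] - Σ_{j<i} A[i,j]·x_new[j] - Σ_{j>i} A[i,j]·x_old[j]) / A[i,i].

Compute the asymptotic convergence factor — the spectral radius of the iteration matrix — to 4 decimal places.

0.2667

Diagonal D = diag(25.3, -5.4, 23.8, -8.1, 21.7, -12.4); L, U strict lower/upper.
Gauss-Seidel: T = -(D+L)⁻¹U, row 0 first, T[0,3] = -(-2.7)/(25.3) = +0.1067; later rows by forward substitution.
  T[0,:] = [+0.0000, -0.1383, +0.0395, +0.1067, +0.0949, +0.1383]
  T[1,:] = [+0.0000, +0.0436, +0.4690, -0.4595, +0.1924, +0.3083]
  T[2,:] = [+0.0000, -0.0293, -0.0645, +0.1794, -0.0009, -0.1206]
  T[3,:] = [+0.0000, +0.0172, +0.1012, -0.0683, -0.2785, -0.2394]
  T[4,:] = [+0.0000, +0.0258, +0.0821, -0.0926, -0.0154, -0.0871]
  T[5,:] = [+0.0000, -0.0389, +0.1156, -0.0557, +0.1677, +0.1853]
eigenvalue magnitudes: 0.2667, 0.1970, 0.1970, 0.0911, 0.0547, 0.0000.
ρ = 0.2667; 0.2667 < 1, so it converges for any x₀.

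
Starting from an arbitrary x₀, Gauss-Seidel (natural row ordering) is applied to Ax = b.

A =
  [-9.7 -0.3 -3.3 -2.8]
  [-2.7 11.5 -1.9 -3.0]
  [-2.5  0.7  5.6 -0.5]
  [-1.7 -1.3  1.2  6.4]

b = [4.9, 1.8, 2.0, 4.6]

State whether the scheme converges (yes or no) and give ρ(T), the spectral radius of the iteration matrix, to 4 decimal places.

yes, ρ = 0.1680

A = D + L + U where D = diag(-9.7, 11.5, 5.6, 6.4).
Gauss-Seidel: T = -(D+L)⁻¹U, row 0 first, T[0,2] = -(-3.3)/(-9.7) = -0.3402; later rows by forward substitution.
  T[0,:] = [+0.0000  -0.0309  -0.3402  -0.2887]
  T[1,:] = [+0.0000  -0.0073  +0.0853  +0.1931]
  T[2,:] = [+0.0000  -0.0129  -0.1625  -0.0637]
  T[3,:] = [+0.0000  -0.0073  -0.0426  -0.0255]
|roots of det(T-λI)|: 0.1680, 0.0269, 0.0269, 0.0000.
ρ = 0.1680; 0.1680 < 1, so it converges for any x₀.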